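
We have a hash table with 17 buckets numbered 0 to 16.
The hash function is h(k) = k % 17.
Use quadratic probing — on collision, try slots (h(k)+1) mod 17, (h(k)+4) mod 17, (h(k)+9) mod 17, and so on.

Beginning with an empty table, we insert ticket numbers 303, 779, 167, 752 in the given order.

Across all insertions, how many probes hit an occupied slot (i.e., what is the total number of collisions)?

3

303 hashes to 14; slot 14 is free => place at 14.
779 hashes to 14; 14 taken => place at 15.
167 hashes to 14; 14,15 taken => place at 1.
752 hashes to 4; slot 4 is free => place at 4.
Table: [-, 167, -, -, 752, -, -, -, -, -, -, -, -, -, 303, 779, -]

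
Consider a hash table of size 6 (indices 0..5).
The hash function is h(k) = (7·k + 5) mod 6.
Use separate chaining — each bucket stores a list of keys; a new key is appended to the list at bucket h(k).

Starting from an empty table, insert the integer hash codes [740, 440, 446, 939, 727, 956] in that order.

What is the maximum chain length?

4

Insert 740: h=1, bucket 1 empty -> new chain.
Insert 440: h=1, bucket 1 nonempty -> append to chain.
Insert 446: h=1, bucket 1 nonempty -> append to chain.
Insert 939: h=2, bucket 2 empty -> new chain.
Insert 727: h=0, bucket 0 empty -> new chain.
Insert 956: h=1, bucket 1 nonempty -> append to chain.
Final buckets:
0: 727
1: 740 -> 440 -> 446 -> 956
2: 939
3: _
4: _
5: _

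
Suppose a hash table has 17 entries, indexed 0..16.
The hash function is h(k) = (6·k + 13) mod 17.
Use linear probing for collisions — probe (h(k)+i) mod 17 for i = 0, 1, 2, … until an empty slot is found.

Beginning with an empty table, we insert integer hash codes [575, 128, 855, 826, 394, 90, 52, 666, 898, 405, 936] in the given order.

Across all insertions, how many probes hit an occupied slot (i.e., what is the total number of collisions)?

Insert 575: h=12, slot 12 empty → index 12.
Insert 128: h=16, slot 16 empty → index 16.
Insert 855: h=9, slot 9 empty → index 9.
Insert 826: h=5, slot 5 empty → index 5.
Insert 394: h=14, slot 14 empty → index 14.
Insert 90: h=9, slot 9 occupied → index 10.
Insert 52: h=2, slot 2 empty → index 2.
Insert 666: h=14, slot 14 occupied → index 15.
Insert 898: h=12, slot 12 occupied → index 13.
Insert 405: h=12, slots 12,13,14,15,16 occupied → index 0.
Insert 936: h=2, slot 2 occupied → index 3.
Table: [405, —, 52, 936, —, 826, —, —, —, 855, 90, —, 575, 898, 394, 666, 128]

9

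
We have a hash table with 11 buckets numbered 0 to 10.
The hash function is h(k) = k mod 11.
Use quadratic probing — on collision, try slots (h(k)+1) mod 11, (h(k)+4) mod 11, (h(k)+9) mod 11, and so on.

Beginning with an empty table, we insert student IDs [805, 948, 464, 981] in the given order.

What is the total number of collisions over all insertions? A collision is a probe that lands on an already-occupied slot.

6

Insert 805: h=2, slot 2 empty => index 2.
Insert 948: h=2, slot 2 occupied => index 3.
Insert 464: h=2, slots 2,3 occupied => index 6.
Insert 981: h=2, slots 2,3,6 occupied => index 0.
Table: [981, -, 805, 948, -, -, 464, -, -, -, -]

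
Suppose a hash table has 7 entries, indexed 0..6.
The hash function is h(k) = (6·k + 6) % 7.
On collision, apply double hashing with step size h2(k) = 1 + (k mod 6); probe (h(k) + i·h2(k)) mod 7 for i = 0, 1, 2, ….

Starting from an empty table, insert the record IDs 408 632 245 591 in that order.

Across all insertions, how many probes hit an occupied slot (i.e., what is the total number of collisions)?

1

Insert 408: h=4, slot 4 empty => index 4.
Insert 632: h=4, h2=3, slot 4 occupied => index 0.
Insert 245: h=6, slot 6 empty => index 6.
Insert 591: h=3, slot 3 empty => index 3.
Table: [632, -, -, 591, 408, -, 245]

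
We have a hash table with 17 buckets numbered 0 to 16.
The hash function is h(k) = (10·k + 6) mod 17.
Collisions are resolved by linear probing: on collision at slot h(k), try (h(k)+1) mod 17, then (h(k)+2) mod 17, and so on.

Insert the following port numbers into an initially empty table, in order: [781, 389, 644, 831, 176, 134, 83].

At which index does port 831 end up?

781 hashes to 13; slot 13 is free => place at 13.
389 hashes to 3; slot 3 is free => place at 3.
644 hashes to 3; 3 taken => place at 4.
831 hashes to 3; 3,4 taken => place at 5.
176 hashes to 15; slot 15 is free => place at 15.
134 hashes to 3; 3,4,5 taken => place at 6.
83 hashes to 3; 3,4,5,6 taken => place at 7.
Table: [-, -, -, 389, 644, 831, 134, 83, -, -, -, -, -, 781, -, 176, -]

5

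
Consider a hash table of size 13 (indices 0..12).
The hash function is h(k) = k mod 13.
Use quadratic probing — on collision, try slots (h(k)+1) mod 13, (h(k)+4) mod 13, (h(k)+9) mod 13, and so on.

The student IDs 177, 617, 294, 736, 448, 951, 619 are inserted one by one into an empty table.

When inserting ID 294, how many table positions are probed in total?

2

177 hashes to 8; slot 8 is free -> place at 8.
617 hashes to 6; slot 6 is free -> place at 6.
294 hashes to 8; 8 taken -> place at 9.
736 hashes to 8; 8,9 taken -> place at 12.
448 hashes to 6; 6 taken -> place at 7.
951 hashes to 2; slot 2 is free -> place at 2.
619 hashes to 8; 8,9,12 taken -> place at 4.
Table: [—, —, 951, —, 619, —, 617, 448, 177, 294, —, —, 736]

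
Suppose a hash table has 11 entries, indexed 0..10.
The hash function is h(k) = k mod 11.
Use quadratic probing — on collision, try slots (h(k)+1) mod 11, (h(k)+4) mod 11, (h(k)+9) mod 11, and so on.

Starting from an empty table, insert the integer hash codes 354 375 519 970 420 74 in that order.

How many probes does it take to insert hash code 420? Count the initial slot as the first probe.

4

354 hashes to 2; slot 2 is free => place at 2.
375 hashes to 1; slot 1 is free => place at 1.
519 hashes to 2; 2 taken => place at 3.
970 hashes to 2; 2,3 taken => place at 6.
420 hashes to 2; 2,3,6 taken => place at 0.
74 hashes to 8; slot 8 is free => place at 8.
Table: [420, 375, 354, 519, ., ., 970, ., 74, ., .]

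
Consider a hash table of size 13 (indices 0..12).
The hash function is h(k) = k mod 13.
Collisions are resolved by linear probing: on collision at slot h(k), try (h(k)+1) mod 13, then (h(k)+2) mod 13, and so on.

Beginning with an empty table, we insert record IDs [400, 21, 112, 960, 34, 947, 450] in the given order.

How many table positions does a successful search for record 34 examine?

400: h=10 → slot 10
21: h=8 → slot 8
112: h=8, probe 8,9 → slot 9
960: h=11 → slot 11
34: h=8, probe 8,9,10,11,12 → slot 12
947: h=11, probe 11,12,0 → slot 0
450: h=8, probe 8,9,10,11,12,0,1 → slot 1
Table: [947, 450, -, -, -, -, -, -, 21, 112, 400, 960, 34]
Lookup 34: h=8, probe 8,9,10,11,12 → found at 12.

5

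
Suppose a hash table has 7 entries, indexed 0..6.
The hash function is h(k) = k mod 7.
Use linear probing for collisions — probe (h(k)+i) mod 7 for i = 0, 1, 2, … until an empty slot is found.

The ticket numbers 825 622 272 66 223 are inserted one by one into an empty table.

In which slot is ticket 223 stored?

Insert 825: h=6, slot 6 empty => index 6.
Insert 622: h=6, slot 6 occupied => index 0.
Insert 272: h=6, slots 6,0 occupied => index 1.
Insert 66: h=3, slot 3 empty => index 3.
Insert 223: h=6, slots 6,0,1 occupied => index 2.
Table: [622, 272, 223, 66, ., ., 825]

2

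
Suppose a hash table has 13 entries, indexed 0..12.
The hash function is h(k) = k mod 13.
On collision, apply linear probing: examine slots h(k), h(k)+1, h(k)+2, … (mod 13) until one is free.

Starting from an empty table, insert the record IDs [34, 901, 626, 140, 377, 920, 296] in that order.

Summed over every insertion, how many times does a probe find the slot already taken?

Insert 34: h=8, slot 8 empty -> index 8.
Insert 901: h=4, slot 4 empty -> index 4.
Insert 626: h=2, slot 2 empty -> index 2.
Insert 140: h=10, slot 10 empty -> index 10.
Insert 377: h=0, slot 0 empty -> index 0.
Insert 920: h=10, slot 10 occupied -> index 11.
Insert 296: h=10, slots 10,11 occupied -> index 12.
Table: [377, -, 626, -, 901, -, -, -, 34, -, 140, 920, 296]

3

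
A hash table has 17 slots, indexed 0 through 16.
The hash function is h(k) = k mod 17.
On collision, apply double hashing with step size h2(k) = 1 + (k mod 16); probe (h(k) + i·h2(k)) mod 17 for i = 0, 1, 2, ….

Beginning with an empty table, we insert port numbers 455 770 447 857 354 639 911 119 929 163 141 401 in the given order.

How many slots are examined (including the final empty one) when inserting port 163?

455: h=13 -> slot 13
770: h=5 -> slot 5
447: h=5, h2=16, probe 5,4 -> slot 4
857: h=7 -> slot 7
354: h=14 -> slot 14
639: h=10 -> slot 10
911: h=10, h2=16, probe 10,9 -> slot 9
119: h=0 -> slot 0
929: h=11 -> slot 11
163: h=10, h2=4, probe 10,14,1 -> slot 1
141: h=5, h2=14, probe 5,2 -> slot 2
401: h=10, h2=2, probe 10,12 -> slot 12
Table: [119, 163, 141, -, 447, 770, -, 857, -, 911, 639, 929, 401, 455, 354, -, -]

3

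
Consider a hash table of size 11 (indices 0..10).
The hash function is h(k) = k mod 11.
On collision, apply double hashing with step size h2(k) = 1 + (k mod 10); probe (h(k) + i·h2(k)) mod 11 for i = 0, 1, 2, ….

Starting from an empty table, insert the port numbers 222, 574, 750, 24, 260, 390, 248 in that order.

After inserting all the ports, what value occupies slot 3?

222: h=2 => slot 2
574: h=2, h2=5, probe 2,7 => slot 7
750: h=2, h2=1, probe 2,3 => slot 3
24: h=2, h2=5, probe 2,7,1 => slot 1
260: h=7, h2=1, probe 7,8 => slot 8
390: h=5 => slot 5
248: h=6 => slot 6
Table: [—, 24, 222, 750, —, 390, 248, 574, 260, —, —]

750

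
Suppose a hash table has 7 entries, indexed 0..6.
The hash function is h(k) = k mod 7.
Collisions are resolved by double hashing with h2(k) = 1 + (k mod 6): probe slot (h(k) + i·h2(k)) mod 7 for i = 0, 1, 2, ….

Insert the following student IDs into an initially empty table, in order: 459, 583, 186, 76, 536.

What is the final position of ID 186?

5

459: h=4 → slot 4
583: h=2 → slot 2
186: h=4, h2=1, probe 4,5 → slot 5
76: h=6 → slot 6
536: h=4, h2=3, probe 4,0 → slot 0
Table: [536, -, 583, -, 459, 186, 76]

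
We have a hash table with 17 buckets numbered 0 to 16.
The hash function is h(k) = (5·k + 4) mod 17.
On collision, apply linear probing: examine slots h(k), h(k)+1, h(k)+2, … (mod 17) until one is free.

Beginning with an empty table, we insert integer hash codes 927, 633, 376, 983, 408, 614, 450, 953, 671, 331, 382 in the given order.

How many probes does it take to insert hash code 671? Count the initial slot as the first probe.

2

927 hashes to 15; slot 15 is free => place at 15.
633 hashes to 7; slot 7 is free => place at 7.
376 hashes to 14; slot 14 is free => place at 14.
983 hashes to 6; slot 6 is free => place at 6.
408 hashes to 4; slot 4 is free => place at 4.
614 hashes to 14; 14,15 taken => place at 16.
450 hashes to 10; slot 10 is free => place at 10.
953 hashes to 9; slot 9 is free => place at 9.
671 hashes to 10; 10 taken => place at 11.
331 hashes to 10; 10,11 taken => place at 12.
382 hashes to 10; 10,11,12 taken => place at 13.
Table: [—, —, —, —, 408, —, 983, 633, —, 953, 450, 671, 331, 382, 376, 927, 614]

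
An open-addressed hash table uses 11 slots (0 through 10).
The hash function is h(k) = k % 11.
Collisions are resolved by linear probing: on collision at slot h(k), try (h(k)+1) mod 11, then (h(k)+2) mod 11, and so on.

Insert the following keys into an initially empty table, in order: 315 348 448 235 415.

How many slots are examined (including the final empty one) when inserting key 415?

315: h=7 -> slot 7
348: h=7, probe 7,8 -> slot 8
448: h=8, probe 8,9 -> slot 9
235: h=4 -> slot 4
415: h=8, probe 8,9,10 -> slot 10
Table: [_, _, _, _, 235, _, _, 315, 348, 448, 415]

3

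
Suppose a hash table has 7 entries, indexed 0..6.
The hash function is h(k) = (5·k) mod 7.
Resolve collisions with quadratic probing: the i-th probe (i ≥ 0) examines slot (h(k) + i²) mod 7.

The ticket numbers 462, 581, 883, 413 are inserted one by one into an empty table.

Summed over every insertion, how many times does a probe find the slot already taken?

Insert 462: h=0, slot 0 empty => index 0.
Insert 581: h=0, slot 0 occupied => index 1.
Insert 883: h=5, slot 5 empty => index 5.
Insert 413: h=0, slots 0,1 occupied => index 4.
Table: [462, 581, ∅, ∅, 413, 883, ∅]

3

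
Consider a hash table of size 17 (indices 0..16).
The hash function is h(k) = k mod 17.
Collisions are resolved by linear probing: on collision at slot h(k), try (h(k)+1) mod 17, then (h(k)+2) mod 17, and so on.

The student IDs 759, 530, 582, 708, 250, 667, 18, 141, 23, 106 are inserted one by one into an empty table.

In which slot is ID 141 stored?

6

759: h=11 → slot 11
530: h=3 → slot 3
582: h=4 → slot 4
708: h=11, probe 11,12 → slot 12
250: h=12, probe 12,13 → slot 13
667: h=4, probe 4,5 → slot 5
18: h=1 → slot 1
141: h=5, probe 5,6 → slot 6
23: h=6, probe 6,7 → slot 7
106: h=4, probe 4,5,6,7,8 → slot 8
Table: [_, 18, _, 530, 582, 667, 141, 23, 106, _, _, 759, 708, 250, _, _, _]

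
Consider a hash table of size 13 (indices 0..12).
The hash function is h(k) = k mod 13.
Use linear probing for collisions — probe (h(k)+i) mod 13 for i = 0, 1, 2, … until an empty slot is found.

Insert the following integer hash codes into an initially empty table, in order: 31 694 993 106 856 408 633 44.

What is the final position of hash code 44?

31: h=5 => slot 5
694: h=5, probe 5,6 => slot 6
993: h=5, probe 5,6,7 => slot 7
106: h=2 => slot 2
856: h=11 => slot 11
408: h=5, probe 5,6,7,8 => slot 8
633: h=9 => slot 9
44: h=5, probe 5,6,7,8,9,10 => slot 10
Table: [_, _, 106, _, _, 31, 694, 993, 408, 633, 44, 856, _]

10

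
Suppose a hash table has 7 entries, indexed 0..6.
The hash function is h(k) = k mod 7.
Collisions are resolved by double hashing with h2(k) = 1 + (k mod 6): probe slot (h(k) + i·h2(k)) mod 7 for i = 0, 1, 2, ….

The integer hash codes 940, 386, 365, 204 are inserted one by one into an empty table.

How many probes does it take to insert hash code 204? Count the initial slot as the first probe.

940 hashes to 2; slot 2 is free → place at 2.
386 hashes to 1; slot 1 is free → place at 1.
365 hashes to 1, h2=6; 1 taken → place at 0.
204 hashes to 1, h2=1; 1,2 taken → place at 3.
Table: [365, 386, 940, 204, —, —, —]

3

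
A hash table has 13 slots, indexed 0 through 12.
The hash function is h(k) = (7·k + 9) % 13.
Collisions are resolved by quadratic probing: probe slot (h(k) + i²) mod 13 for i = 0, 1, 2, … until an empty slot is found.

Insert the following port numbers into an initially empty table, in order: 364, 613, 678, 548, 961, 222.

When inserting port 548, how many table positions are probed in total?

Insert 364: h=9, slot 9 empty => index 9.
Insert 613: h=10, slot 10 empty => index 10.
Insert 678: h=10, slot 10 occupied => index 11.
Insert 548: h=10, slots 10,11 occupied => index 1.
Insert 961: h=2, slot 2 empty => index 2.
Insert 222: h=3, slot 3 empty => index 3.
Table: [_, 548, 961, 222, _, _, _, _, _, 364, 613, 678, _]

3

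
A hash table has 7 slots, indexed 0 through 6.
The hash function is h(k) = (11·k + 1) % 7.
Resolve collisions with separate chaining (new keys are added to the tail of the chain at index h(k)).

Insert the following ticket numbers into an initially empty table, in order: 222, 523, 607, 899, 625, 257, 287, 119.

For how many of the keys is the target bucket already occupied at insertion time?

Insert 222: h=0, bucket 0 empty -> new chain.
Insert 523: h=0, bucket 0 nonempty -> append to chain.
Insert 607: h=0, bucket 0 nonempty -> append to chain.
Insert 899: h=6, bucket 6 empty -> new chain.
Insert 625: h=2, bucket 2 empty -> new chain.
Insert 257: h=0, bucket 0 nonempty -> append to chain.
Insert 287: h=1, bucket 1 empty -> new chain.
Insert 119: h=1, bucket 1 nonempty -> append to chain.
Final buckets:
0: 222 -> 523 -> 607 -> 257
1: 287 -> 119
2: 625
3: _
4: _
5: _
6: 899

4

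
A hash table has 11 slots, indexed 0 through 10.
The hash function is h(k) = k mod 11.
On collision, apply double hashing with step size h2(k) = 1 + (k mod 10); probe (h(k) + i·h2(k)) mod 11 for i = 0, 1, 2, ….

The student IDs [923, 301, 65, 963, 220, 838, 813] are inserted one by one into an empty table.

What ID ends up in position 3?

923 hashes to 10; slot 10 is free -> place at 10.
301 hashes to 4; slot 4 is free -> place at 4.
65 hashes to 10, h2=6; 10 taken -> place at 5.
963 hashes to 6; slot 6 is free -> place at 6.
220 hashes to 0; slot 0 is free -> place at 0.
838 hashes to 2; slot 2 is free -> place at 2.
813 hashes to 10, h2=4; 10 taken -> place at 3.
Table: [220, —, 838, 813, 301, 65, 963, —, —, —, 923]

813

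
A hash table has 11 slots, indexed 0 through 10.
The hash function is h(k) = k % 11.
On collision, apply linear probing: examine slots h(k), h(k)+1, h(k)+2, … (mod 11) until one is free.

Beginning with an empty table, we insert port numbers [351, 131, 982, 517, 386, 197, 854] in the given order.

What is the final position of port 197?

4

Insert 351: h=10, slot 10 empty => index 10.
Insert 131: h=10, slot 10 occupied => index 0.
Insert 982: h=3, slot 3 empty => index 3.
Insert 517: h=0, slot 0 occupied => index 1.
Insert 386: h=1, slot 1 occupied => index 2.
Insert 197: h=10, slots 10,0,1,2,3 occupied => index 4.
Insert 854: h=7, slot 7 empty => index 7.
Table: [131, 517, 386, 982, 197, ., ., 854, ., ., 351]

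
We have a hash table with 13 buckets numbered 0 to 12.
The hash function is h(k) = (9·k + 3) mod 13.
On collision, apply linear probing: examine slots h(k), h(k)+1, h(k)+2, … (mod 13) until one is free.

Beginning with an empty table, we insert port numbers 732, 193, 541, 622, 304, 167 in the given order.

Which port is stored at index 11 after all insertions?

193

732: h=0 => slot 0
193: h=11 => slot 11
541: h=10 => slot 10
622: h=11, probe 11,12 => slot 12
304: h=9 => slot 9
167: h=11, probe 11,12,0,1 => slot 1
Table: [732, 167, —, —, —, —, —, —, —, 304, 541, 193, 622]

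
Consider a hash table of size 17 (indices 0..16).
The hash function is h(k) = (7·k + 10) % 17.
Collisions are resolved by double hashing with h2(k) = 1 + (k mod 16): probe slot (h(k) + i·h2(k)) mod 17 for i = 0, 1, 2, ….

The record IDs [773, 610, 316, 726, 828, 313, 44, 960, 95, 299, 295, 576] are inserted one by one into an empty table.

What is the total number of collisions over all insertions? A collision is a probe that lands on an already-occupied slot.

773: h=15 -> slot 15
610: h=13 -> slot 13
316: h=12 -> slot 12
726: h=9 -> slot 9
828: h=9, h2=13, probe 9,5 -> slot 5
313: h=8 -> slot 8
44: h=12, h2=13, probe 12,8,4 -> slot 4
960: h=15, h2=1, probe 15,16 -> slot 16
95: h=12, h2=16, probe 12,11 -> slot 11
299: h=12, h2=12, probe 12,7 -> slot 7
295: h=1 -> slot 1
576: h=13, h2=1, probe 13,14 -> slot 14
Table: [_, 295, _, _, 44, 828, _, 299, 313, 726, _, 95, 316, 610, 576, 773, 960]

7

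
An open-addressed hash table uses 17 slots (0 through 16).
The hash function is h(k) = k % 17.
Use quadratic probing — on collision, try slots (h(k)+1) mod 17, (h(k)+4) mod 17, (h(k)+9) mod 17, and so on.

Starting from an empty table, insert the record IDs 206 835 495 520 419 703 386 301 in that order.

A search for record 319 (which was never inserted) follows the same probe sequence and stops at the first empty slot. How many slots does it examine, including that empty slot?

206: h=2 => slot 2
835: h=2, probe 2,3 => slot 3
495: h=2, probe 2,3,6 => slot 6
520: h=10 => slot 10
419: h=11 => slot 11
703: h=6, probe 6,7 => slot 7
386: h=12 => slot 12
301: h=12, probe 12,13 => slot 13
Table: [-, -, 206, 835, -, -, 495, 703, -, -, 520, 419, 386, 301, -, -, -]
Lookup 319: h=13, probe 13,14 → slot 14 empty, not found.

2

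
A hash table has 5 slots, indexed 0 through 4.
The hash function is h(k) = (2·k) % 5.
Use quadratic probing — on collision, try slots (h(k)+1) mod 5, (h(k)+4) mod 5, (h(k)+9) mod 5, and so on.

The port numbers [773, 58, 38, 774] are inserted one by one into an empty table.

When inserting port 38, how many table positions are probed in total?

3

Insert 773: h=1, slot 1 empty => index 1.
Insert 58: h=1, slot 1 occupied => index 2.
Insert 38: h=1, slots 1,2 occupied => index 0.
Insert 774: h=3, slot 3 empty => index 3.
Table: [38, 773, 58, 774, .]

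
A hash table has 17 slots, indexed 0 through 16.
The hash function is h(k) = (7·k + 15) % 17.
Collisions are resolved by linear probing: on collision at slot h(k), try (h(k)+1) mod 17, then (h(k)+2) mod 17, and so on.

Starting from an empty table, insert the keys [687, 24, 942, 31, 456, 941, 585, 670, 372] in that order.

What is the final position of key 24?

687: h=13 -> slot 13
24: h=13, probe 13,14 -> slot 14
942: h=13, probe 13,14,15 -> slot 15
31: h=11 -> slot 11
456: h=11, probe 11,12 -> slot 12
941: h=6 -> slot 6
585: h=13, probe 13,14,15,16 -> slot 16
670: h=13, probe 13,14,15,16,0 -> slot 0
372: h=1 -> slot 1
Table: [670, 372, _, _, _, _, 941, _, _, _, _, 31, 456, 687, 24, 942, 585]

14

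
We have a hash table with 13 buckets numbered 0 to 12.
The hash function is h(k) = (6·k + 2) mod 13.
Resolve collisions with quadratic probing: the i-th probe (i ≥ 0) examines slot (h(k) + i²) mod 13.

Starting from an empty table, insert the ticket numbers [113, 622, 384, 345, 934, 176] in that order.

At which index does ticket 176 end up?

Insert 113: h=4, slot 4 empty -> index 4.
Insert 622: h=3, slot 3 empty -> index 3.
Insert 384: h=5, slot 5 empty -> index 5.
Insert 345: h=5, slot 5 occupied -> index 6.
Insert 934: h=3, slots 3,4 occupied -> index 7.
Insert 176: h=5, slots 5,6 occupied -> index 9.
Table: [., ., ., 622, 113, 384, 345, 934, ., 176, ., ., .]

9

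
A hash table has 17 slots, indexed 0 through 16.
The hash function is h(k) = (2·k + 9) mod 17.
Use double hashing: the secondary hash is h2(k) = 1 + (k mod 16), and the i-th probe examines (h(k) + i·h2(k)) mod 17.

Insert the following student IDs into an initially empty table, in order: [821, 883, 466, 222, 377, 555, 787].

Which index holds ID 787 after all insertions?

821: h=2 -> slot 2
883: h=7 -> slot 7
466: h=6 -> slot 6
222: h=11 -> slot 11
377: h=15 -> slot 15
555: h=14 -> slot 14
787: h=2, h2=4, probe 2,6,10 -> slot 10
Table: [∅, ∅, 821, ∅, ∅, ∅, 466, 883, ∅, ∅, 787, 222, ∅, ∅, 555, 377, ∅]

10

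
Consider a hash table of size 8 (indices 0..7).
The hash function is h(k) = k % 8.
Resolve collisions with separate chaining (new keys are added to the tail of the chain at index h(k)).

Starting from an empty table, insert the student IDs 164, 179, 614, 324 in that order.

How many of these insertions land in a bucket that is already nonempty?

Insert 164: h=4, bucket 4 empty → new chain.
Insert 179: h=3, bucket 3 empty → new chain.
Insert 614: h=6, bucket 6 empty → new chain.
Insert 324: h=4, bucket 4 nonempty → append to chain.
Final buckets:
0: _
1: _
2: _
3: 179
4: 164 -> 324
5: _
6: 614
7: _

1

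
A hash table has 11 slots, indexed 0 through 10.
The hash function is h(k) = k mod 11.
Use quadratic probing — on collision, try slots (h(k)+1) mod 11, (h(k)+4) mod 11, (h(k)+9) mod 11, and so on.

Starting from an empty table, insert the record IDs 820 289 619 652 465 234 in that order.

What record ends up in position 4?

Insert 820: h=6, slot 6 empty -> index 6.
Insert 289: h=3, slot 3 empty -> index 3.
Insert 619: h=3, slot 3 occupied -> index 4.
Insert 652: h=3, slots 3,4 occupied -> index 7.
Insert 465: h=3, slots 3,4,7 occupied -> index 1.
Insert 234: h=3, slots 3,4,7,1 occupied -> index 8.
Table: [—, 465, —, 289, 619, —, 820, 652, 234, —, —]

619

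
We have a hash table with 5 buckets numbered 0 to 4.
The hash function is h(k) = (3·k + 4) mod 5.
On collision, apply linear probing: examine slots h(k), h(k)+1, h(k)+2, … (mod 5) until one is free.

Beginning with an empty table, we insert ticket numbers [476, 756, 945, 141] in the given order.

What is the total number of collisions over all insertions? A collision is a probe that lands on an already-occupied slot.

476: h=2 → slot 2
756: h=2, probe 2,3 → slot 3
945: h=4 → slot 4
141: h=2, probe 2,3,4,0 → slot 0
Table: [141, _, 476, 756, 945]

4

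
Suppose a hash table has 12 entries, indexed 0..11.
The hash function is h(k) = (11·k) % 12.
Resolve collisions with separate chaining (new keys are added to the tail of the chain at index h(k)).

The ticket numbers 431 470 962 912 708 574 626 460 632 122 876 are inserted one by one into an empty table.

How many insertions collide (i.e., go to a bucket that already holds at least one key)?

431 -> bucket 1
470 -> bucket 10
962 -> bucket 10 (collision)
912 -> bucket 0
708 -> bucket 0 (collision)
574 -> bucket 2
626 -> bucket 10 (collision)
460 -> bucket 8
632 -> bucket 4
122 -> bucket 10 (collision)
876 -> bucket 0 (collision)
Final buckets:
0: 912 -> 708 -> 876
1: 431
2: 574
3: ∅
4: 632
5: ∅
6: ∅
7: ∅
8: 460
9: ∅
10: 470 -> 962 -> 626 -> 122
11: ∅

5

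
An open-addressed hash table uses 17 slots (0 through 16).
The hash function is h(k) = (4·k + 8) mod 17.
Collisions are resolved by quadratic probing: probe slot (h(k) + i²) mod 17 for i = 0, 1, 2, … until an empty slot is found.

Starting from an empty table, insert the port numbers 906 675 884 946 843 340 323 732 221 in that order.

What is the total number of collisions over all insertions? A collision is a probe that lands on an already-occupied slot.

7

906: h=11 → slot 11
675: h=5 → slot 5
884: h=8 → slot 8
946: h=1 → slot 1
843: h=14 → slot 14
340: h=8, probe 8,9 → slot 9
323: h=8, probe 8,9,12 → slot 12
732: h=12, probe 12,13 → slot 13
221: h=8, probe 8,9,12,0 → slot 0
Table: [221, 946, ∅, ∅, ∅, 675, ∅, ∅, 884, 340, ∅, 906, 323, 732, 843, ∅, ∅]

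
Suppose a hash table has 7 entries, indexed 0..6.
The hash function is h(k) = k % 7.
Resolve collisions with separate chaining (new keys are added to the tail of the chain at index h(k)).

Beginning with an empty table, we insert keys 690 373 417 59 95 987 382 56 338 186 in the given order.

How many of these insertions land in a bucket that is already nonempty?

6

Insert 690: h=4, bucket 4 empty -> new chain.
Insert 373: h=2, bucket 2 empty -> new chain.
Insert 417: h=4, bucket 4 nonempty -> append to chain.
Insert 59: h=3, bucket 3 empty -> new chain.
Insert 95: h=4, bucket 4 nonempty -> append to chain.
Insert 987: h=0, bucket 0 empty -> new chain.
Insert 382: h=4, bucket 4 nonempty -> append to chain.
Insert 56: h=0, bucket 0 nonempty -> append to chain.
Insert 338: h=2, bucket 2 nonempty -> append to chain.
Insert 186: h=4, bucket 4 nonempty -> append to chain.
Final buckets:
0: 987 -> 56
1: ∅
2: 373 -> 338
3: 59
4: 690 -> 417 -> 95 -> 382 -> 186
5: ∅
6: ∅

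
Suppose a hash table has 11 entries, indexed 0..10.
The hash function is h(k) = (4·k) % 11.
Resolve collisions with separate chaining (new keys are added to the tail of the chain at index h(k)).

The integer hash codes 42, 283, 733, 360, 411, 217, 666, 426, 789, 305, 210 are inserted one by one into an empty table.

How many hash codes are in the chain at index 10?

6

Insert 42: h=3, bucket 3 empty -> new chain.
Insert 283: h=10, bucket 10 empty -> new chain.
Insert 733: h=6, bucket 6 empty -> new chain.
Insert 360: h=10, bucket 10 nonempty -> append to chain.
Insert 411: h=5, bucket 5 empty -> new chain.
Insert 217: h=10, bucket 10 nonempty -> append to chain.
Insert 666: h=2, bucket 2 empty -> new chain.
Insert 426: h=10, bucket 10 nonempty -> append to chain.
Insert 789: h=10, bucket 10 nonempty -> append to chain.
Insert 305: h=10, bucket 10 nonempty -> append to chain.
Insert 210: h=4, bucket 4 empty -> new chain.
Final buckets:
0: _
1: _
2: 666
3: 42
4: 210
5: 411
6: 733
7: _
8: _
9: _
10: 283 -> 360 -> 217 -> 426 -> 789 -> 305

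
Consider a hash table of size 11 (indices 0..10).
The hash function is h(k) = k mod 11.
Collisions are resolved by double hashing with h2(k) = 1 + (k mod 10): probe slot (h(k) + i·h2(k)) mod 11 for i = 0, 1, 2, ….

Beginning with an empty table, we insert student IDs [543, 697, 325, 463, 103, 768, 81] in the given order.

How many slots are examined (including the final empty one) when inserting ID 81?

Insert 543: h=4, slot 4 empty -> index 4.
Insert 697: h=4, h2=8, slot 4 occupied -> index 1.
Insert 325: h=6, slot 6 empty -> index 6.
Insert 463: h=1, h2=4, slot 1 occupied -> index 5.
Insert 103: h=4, h2=4, slot 4 occupied -> index 8.
Insert 768: h=9, slot 9 empty -> index 9.
Insert 81: h=4, h2=2, slots 4,6,8 occupied -> index 10.
Table: [., 697, ., ., 543, 463, 325, ., 103, 768, 81]

4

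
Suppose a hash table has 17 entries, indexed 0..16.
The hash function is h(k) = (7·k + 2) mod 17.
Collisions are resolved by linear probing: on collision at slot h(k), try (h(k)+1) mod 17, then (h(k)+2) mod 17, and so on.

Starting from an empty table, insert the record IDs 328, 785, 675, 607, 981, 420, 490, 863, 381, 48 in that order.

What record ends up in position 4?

981

328 hashes to 3; slot 3 is free => place at 3.
785 hashes to 6; slot 6 is free => place at 6.
675 hashes to 1; slot 1 is free => place at 1.
607 hashes to 1; 1 taken => place at 2.
981 hashes to 1; 1,2,3 taken => place at 4.
420 hashes to 1; 1,2,3,4 taken => place at 5.
490 hashes to 15; slot 15 is free => place at 15.
863 hashes to 8; slot 8 is free => place at 8.
381 hashes to 0; slot 0 is free => place at 0.
48 hashes to 15; 15 taken => place at 16.
Table: [381, 675, 607, 328, 981, 420, 785, —, 863, —, —, —, —, —, —, 490, 48]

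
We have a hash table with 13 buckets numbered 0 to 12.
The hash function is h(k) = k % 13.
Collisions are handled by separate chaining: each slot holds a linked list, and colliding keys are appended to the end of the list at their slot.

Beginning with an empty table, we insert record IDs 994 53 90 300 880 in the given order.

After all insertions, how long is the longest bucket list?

2

Insert 994: h=6, bucket 6 empty → new chain.
Insert 53: h=1, bucket 1 empty → new chain.
Insert 90: h=12, bucket 12 empty → new chain.
Insert 300: h=1, bucket 1 nonempty → append to chain.
Insert 880: h=9, bucket 9 empty → new chain.
Final buckets:
0: ∅
1: 53 -> 300
2: ∅
3: ∅
4: ∅
5: ∅
6: 994
7: ∅
8: ∅
9: 880
10: ∅
11: ∅
12: 90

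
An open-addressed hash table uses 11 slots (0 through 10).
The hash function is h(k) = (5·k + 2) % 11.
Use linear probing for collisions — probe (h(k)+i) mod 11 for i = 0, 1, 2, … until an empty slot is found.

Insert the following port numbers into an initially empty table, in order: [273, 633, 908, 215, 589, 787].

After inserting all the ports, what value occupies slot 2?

589

273: h=3 → slot 3
633: h=10 → slot 10
908: h=10, probe 10,0 → slot 0
215: h=10, probe 10,0,1 → slot 1
589: h=10, probe 10,0,1,2 → slot 2
787: h=10, probe 10,0,1,2,3,4 → slot 4
Table: [908, 215, 589, 273, 787, —, —, —, —, —, 633]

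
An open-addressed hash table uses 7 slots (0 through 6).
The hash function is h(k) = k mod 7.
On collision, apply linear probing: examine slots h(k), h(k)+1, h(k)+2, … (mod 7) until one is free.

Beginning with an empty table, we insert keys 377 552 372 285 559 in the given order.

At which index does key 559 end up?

2

Insert 377: h=6, slot 6 empty → index 6.
Insert 552: h=6, slot 6 occupied → index 0.
Insert 372: h=1, slot 1 empty → index 1.
Insert 285: h=5, slot 5 empty → index 5.
Insert 559: h=6, slots 6,0,1 occupied → index 2.
Table: [552, 372, 559, -, -, 285, 377]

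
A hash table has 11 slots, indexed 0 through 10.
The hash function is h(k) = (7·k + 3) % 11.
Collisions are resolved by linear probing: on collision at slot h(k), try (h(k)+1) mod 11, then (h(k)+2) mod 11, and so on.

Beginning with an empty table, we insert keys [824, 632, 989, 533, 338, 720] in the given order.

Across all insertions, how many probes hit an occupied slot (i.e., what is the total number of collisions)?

6

824: h=7 -> slot 7
632: h=5 -> slot 5
989: h=7, probe 7,8 -> slot 8
533: h=5, probe 5,6 -> slot 6
338: h=4 -> slot 4
720: h=5, probe 5,6,7,8,9 -> slot 9
Table: [∅, ∅, ∅, ∅, 338, 632, 533, 824, 989, 720, ∅]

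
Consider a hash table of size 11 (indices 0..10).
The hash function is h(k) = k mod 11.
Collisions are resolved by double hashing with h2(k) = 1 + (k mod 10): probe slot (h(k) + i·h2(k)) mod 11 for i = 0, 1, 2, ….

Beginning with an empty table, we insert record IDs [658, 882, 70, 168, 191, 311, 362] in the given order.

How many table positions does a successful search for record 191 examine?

658 hashes to 9; slot 9 is free → place at 9.
882 hashes to 2; slot 2 is free → place at 2.
70 hashes to 4; slot 4 is free → place at 4.
168 hashes to 3; slot 3 is free → place at 3.
191 hashes to 4, h2=2; 4 taken → place at 6.
311 hashes to 3, h2=2; 3 taken → place at 5.
362 hashes to 10; slot 10 is free → place at 10.
Table: [., ., 882, 168, 70, 311, 191, ., ., 658, 362]
Lookup 191: h=4, h2=2, probe 4,6 → found at 6.

2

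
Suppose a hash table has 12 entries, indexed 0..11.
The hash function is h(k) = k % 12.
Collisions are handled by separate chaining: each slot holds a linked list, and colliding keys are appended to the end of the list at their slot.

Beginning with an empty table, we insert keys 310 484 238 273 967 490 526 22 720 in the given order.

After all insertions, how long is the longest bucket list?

5

310 -> bucket 10
484 -> bucket 4
238 -> bucket 10 (collision)
273 -> bucket 9
967 -> bucket 7
490 -> bucket 10 (collision)
526 -> bucket 10 (collision)
22 -> bucket 10 (collision)
720 -> bucket 0
Final buckets:
0: 720
1: _
2: _
3: _
4: 484
5: _
6: _
7: 967
8: _
9: 273
10: 310 -> 238 -> 490 -> 526 -> 22
11: _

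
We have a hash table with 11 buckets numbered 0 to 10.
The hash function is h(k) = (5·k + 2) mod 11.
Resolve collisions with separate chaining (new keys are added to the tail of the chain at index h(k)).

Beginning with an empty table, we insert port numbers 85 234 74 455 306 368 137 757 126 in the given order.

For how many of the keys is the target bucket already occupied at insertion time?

Insert 85: h=9, bucket 9 empty -> new chain.
Insert 234: h=6, bucket 6 empty -> new chain.
Insert 74: h=9, bucket 9 nonempty -> append to chain.
Insert 455: h=0, bucket 0 empty -> new chain.
Insert 306: h=3, bucket 3 empty -> new chain.
Insert 368: h=5, bucket 5 empty -> new chain.
Insert 137: h=5, bucket 5 nonempty -> append to chain.
Insert 757: h=3, bucket 3 nonempty -> append to chain.
Insert 126: h=5, bucket 5 nonempty -> append to chain.
Final buckets:
0: 455
1: _
2: _
3: 306 -> 757
4: _
5: 368 -> 137 -> 126
6: 234
7: _
8: _
9: 85 -> 74
10: _

4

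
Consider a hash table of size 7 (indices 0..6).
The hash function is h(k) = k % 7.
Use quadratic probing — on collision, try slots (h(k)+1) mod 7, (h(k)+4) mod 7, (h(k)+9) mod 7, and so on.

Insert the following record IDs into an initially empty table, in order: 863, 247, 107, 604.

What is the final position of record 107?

6

Insert 863: h=2, slot 2 empty → index 2.
Insert 247: h=2, slot 2 occupied → index 3.
Insert 107: h=2, slots 2,3 occupied → index 6.
Insert 604: h=2, slots 2,3,6 occupied → index 4.
Table: [-, -, 863, 247, 604, -, 107]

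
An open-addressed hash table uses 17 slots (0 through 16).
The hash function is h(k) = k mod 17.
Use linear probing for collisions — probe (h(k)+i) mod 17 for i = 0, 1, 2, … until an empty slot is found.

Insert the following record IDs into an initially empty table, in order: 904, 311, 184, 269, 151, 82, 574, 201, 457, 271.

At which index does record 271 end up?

4

Insert 904: h=3, slot 3 empty → index 3.
Insert 311: h=5, slot 5 empty → index 5.
Insert 184: h=14, slot 14 empty → index 14.
Insert 269: h=14, slot 14 occupied → index 15.
Insert 151: h=15, slot 15 occupied → index 16.
Insert 82: h=14, slots 14,15,16 occupied → index 0.
Insert 574: h=13, slot 13 empty → index 13.
Insert 201: h=14, slots 14,15,16,0 occupied → index 1.
Insert 457: h=15, slots 15,16,0,1 occupied → index 2.
Insert 271: h=16, slots 16,0,1,2,3 occupied → index 4.
Table: [82, 201, 457, 904, 271, 311, —, —, —, —, —, —, —, 574, 184, 269, 151]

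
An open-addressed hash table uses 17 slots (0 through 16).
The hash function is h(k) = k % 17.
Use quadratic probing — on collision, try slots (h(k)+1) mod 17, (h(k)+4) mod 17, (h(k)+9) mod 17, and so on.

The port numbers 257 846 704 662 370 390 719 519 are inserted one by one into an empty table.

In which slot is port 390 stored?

257: h=2 -> slot 2
846: h=13 -> slot 13
704: h=7 -> slot 7
662: h=16 -> slot 16
370: h=13, probe 13,14 -> slot 14
390: h=16, probe 16,0 -> slot 0
719: h=5 -> slot 5
519: h=9 -> slot 9
Table: [390, ∅, 257, ∅, ∅, 719, ∅, 704, ∅, 519, ∅, ∅, ∅, 846, 370, ∅, 662]

0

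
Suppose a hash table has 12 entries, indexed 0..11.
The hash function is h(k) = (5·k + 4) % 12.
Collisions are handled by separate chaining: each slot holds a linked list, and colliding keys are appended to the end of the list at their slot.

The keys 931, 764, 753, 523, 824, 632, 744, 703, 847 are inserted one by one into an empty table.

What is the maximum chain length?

Insert 931: h=3, bucket 3 empty -> new chain.
Insert 764: h=8, bucket 8 empty -> new chain.
Insert 753: h=1, bucket 1 empty -> new chain.
Insert 523: h=3, bucket 3 nonempty -> append to chain.
Insert 824: h=8, bucket 8 nonempty -> append to chain.
Insert 632: h=8, bucket 8 nonempty -> append to chain.
Insert 744: h=4, bucket 4 empty -> new chain.
Insert 703: h=3, bucket 3 nonempty -> append to chain.
Insert 847: h=3, bucket 3 nonempty -> append to chain.
Final buckets:
0: .
1: 753
2: .
3: 931 -> 523 -> 703 -> 847
4: 744
5: .
6: .
7: .
8: 764 -> 824 -> 632
9: .
10: .
11: .

4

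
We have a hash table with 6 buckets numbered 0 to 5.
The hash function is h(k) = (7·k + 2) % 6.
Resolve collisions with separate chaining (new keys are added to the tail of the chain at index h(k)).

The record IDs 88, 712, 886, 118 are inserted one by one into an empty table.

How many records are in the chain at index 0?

Insert 88: h=0, bucket 0 empty → new chain.
Insert 712: h=0, bucket 0 nonempty → append to chain.
Insert 886: h=0, bucket 0 nonempty → append to chain.
Insert 118: h=0, bucket 0 nonempty → append to chain.
Final buckets:
0: 88 -> 712 -> 886 -> 118
1: .
2: .
3: .
4: .
5: .

4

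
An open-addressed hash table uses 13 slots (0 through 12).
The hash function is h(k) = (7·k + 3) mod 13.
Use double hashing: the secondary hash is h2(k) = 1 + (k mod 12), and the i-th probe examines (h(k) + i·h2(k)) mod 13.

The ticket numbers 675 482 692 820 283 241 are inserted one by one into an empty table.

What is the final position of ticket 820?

2

675: h=9 -> slot 9
482: h=10 -> slot 10
692: h=11 -> slot 11
820: h=10, h2=5, probe 10,2 -> slot 2
283: h=8 -> slot 8
241: h=0 -> slot 0
Table: [241, -, 820, -, -, -, -, -, 283, 675, 482, 692, -]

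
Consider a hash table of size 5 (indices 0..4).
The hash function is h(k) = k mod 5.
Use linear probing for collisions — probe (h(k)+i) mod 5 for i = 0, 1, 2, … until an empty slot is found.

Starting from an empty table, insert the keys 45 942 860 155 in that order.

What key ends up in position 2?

942

Insert 45: h=0, slot 0 empty -> index 0.
Insert 942: h=2, slot 2 empty -> index 2.
Insert 860: h=0, slot 0 occupied -> index 1.
Insert 155: h=0, slots 0,1,2 occupied -> index 3.
Table: [45, 860, 942, 155, ∅]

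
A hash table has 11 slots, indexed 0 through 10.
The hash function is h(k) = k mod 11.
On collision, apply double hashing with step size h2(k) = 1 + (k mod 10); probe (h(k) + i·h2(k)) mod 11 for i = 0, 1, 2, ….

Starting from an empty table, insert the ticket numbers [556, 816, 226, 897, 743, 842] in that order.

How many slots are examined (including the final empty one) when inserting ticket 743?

556 hashes to 6; slot 6 is free => place at 6.
816 hashes to 2; slot 2 is free => place at 2.
226 hashes to 6, h2=7; 6,2 taken => place at 9.
897 hashes to 6, h2=8; 6 taken => place at 3.
743 hashes to 6, h2=4; 6 taken => place at 10.
842 hashes to 6, h2=3; 6,9 taken => place at 1.
Table: [—, 842, 816, 897, —, —, 556, —, —, 226, 743]

2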